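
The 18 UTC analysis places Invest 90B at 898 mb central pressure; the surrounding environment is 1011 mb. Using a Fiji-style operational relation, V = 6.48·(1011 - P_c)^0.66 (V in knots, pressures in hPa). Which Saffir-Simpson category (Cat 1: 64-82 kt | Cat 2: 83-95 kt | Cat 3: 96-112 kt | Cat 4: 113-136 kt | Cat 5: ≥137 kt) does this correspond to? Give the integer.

ΔP = 1011 − 898 = 113 mb.
V ≈ 6.48 × 113^0.66 = 6.48 × 22.65 ≈ 147 kt.
147 kt falls in the Category 5 band.

5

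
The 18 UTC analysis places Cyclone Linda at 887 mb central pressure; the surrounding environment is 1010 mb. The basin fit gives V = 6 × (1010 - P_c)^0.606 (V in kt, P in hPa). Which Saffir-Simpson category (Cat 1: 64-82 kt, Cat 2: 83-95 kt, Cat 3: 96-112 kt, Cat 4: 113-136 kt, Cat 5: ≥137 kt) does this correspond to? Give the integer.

ΔP = 1010 − 887 = 123 mb.
V ≈ 6 × 123^0.606 = 6 × 18.47 ≈ 111 kt.
111 kt falls in the Category 3 band.

3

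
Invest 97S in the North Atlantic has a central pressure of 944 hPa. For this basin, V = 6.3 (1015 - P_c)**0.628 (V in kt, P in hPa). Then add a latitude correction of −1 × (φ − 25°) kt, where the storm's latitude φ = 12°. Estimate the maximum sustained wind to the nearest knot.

ΔP = 1015 − 944 = 71 hPa.
71^0.628 ≈ 14.541.
V ≈ 6.3 × 14.541 ≈ 91.6 kt.
Latitude correction: −1 × (12 − 25) = 13 kt.
Corrected V ≈ 104.6 kt → 105 kt.

105 kt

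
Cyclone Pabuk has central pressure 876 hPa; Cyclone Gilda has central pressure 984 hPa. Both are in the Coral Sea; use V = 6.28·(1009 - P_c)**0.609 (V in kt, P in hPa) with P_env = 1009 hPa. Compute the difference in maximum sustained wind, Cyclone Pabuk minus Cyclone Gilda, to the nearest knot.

79 kt

Cyclone Pabuk: ΔP = 133; V ≈ 6.28 × 133^0.609 ≈ 123.42 kt.
Cyclone Gilda: ΔP = 25; V ≈ 6.28 × 25^0.609 ≈ 44.60 kt.
Difference ≈ 123.42 − 44.60 = 78.82 → 79 kt.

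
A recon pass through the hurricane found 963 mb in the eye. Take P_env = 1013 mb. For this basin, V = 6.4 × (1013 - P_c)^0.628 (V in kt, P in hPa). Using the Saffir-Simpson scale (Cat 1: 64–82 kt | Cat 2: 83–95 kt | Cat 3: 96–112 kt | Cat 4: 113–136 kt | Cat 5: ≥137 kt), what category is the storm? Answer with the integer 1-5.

ΔP = 1013 − 963 = 50 mb.
V ≈ 6.4 × 50^0.628 = 6.4 × 11.67 ≈ 75 kt.
75 kt falls in the Category 1 band.

1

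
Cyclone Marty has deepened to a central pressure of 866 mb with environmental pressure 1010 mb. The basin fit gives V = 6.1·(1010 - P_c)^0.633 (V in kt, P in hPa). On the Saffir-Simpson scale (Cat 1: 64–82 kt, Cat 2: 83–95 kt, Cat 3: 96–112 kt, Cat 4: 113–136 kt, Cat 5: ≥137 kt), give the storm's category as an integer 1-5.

5

ΔP = 1010 − 866 = 144 mb.
V ≈ 6.1 × 144^0.633 = 6.1 × 23.24 ≈ 142 kt.
142 kt falls in the Category 5 band.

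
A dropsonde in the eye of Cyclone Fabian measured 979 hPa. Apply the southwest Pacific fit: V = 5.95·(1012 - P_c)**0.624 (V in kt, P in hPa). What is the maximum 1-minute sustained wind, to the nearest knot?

53 kt

ΔP = 1012 − 979 = 33 hPa.
33^0.624 ≈ 8.862.
V ≈ 5.95 × 8.862 ≈ 52.7 kt.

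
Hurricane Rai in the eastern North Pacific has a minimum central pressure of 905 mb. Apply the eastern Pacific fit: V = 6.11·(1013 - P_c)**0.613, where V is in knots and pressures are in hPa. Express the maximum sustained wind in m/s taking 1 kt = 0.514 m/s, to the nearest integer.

ΔP = 1013 − 905 = 108 mb.
V ≈ 6.11 × 108^0.613 = 6.11 × 17.640 ≈ 107.778 kt.
107.778 × 0.514 ≈ 55.40 m/s → 55 m/s.

55 m/s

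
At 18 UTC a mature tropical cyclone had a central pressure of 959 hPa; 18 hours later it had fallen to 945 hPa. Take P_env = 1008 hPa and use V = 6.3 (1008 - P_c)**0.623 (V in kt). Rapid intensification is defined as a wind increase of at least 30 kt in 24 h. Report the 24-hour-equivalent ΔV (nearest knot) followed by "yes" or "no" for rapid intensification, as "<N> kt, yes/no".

16 kt, no

V₁: ΔP = 49, V ≈ 6.3 × 49^0.623 ≈ 71.18 kt.
V₂: ΔP = 63, V ≈ 6.3 × 63^0.623 ≈ 83.24 kt.
ΔV over 18 h = 12.06 kt → 24 h equivalent = 12.06 × 24/18 ≈ 16.08 kt.
16 kt < 30 kt ⇒ not rapid intensification.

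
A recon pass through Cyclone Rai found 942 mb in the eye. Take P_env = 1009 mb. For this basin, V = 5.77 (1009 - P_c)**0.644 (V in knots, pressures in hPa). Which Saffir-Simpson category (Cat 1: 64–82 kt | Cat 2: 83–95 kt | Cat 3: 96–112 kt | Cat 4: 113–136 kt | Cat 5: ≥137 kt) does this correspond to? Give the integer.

2

ΔP = 1009 − 942 = 67 mb.
V ≈ 5.77 × 67^0.644 = 5.77 × 15.00 ≈ 87 kt.
87 kt falls in the Category 2 band.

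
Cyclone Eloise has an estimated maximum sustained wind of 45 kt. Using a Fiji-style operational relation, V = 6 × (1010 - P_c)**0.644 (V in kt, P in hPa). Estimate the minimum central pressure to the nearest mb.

ΔP = (V / 6)^(1/0.644) = (45/6)^1.553.
45/6 = 7.500; 7.500^1.553 ≈ 22.84 mb.
P_c = 1010 − 22.84 = 987.16 ≈ 987 mb.

987 mb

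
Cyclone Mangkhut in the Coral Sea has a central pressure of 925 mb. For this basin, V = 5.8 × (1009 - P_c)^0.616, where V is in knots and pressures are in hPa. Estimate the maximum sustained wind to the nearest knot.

ΔP = 1009 − 925 = 84 mb.
84^0.616 ≈ 15.323.
V ≈ 5.8 × 15.323 ≈ 88.9 kt.

89 kt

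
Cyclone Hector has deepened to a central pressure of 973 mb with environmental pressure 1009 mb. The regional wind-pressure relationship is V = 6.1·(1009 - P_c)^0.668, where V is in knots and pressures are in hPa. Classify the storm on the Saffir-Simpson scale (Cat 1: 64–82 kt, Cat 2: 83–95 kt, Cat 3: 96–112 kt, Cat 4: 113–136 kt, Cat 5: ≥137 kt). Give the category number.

1

ΔP = 1009 − 973 = 36 mb.
V ≈ 6.1 × 36^0.668 = 6.1 × 10.95 ≈ 67 kt.
67 kt falls in the Category 1 band.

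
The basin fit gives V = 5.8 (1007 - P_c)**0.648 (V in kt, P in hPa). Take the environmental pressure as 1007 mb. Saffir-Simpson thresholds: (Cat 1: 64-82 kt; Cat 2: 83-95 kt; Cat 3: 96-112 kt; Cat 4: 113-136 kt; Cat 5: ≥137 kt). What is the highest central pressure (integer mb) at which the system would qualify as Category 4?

909 mb

Category 4 begins at V = 113 kt.
Required ΔP = (113/5.8)^(1/0.648) = 19.483^1.543 ≈ 97.77 mb.
P_c ≤ 1007 − 97.77 = 909.23, so the highest integer P_c is 909 mb.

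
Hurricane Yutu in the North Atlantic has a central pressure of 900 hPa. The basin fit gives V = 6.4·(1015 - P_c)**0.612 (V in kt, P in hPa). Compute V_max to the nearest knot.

ΔP = 1015 − 900 = 115 hPa.
115^0.612 ≈ 18.245.
V ≈ 6.4 × 18.245 ≈ 116.8 kt.

117 kt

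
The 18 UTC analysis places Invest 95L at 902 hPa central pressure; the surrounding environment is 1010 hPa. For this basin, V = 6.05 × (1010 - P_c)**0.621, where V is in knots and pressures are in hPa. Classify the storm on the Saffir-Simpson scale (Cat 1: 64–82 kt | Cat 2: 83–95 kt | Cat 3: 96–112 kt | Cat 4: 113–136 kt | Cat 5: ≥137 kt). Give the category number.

3

ΔP = 1010 − 902 = 108 hPa.
V ≈ 6.05 × 108^0.621 = 6.05 × 18.31 ≈ 111 kt.
111 kt falls in the Category 3 band.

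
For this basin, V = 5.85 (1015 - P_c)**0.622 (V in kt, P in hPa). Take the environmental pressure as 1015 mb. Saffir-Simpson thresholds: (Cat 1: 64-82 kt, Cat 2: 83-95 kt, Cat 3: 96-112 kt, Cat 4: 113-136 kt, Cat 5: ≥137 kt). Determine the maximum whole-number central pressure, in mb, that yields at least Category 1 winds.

Category 1 begins at V = 64 kt.
Required ΔP = (64/5.85)^(1/0.622) = 10.940^1.608 ≈ 46.82 mb.
P_c ≤ 1015 − 46.82 = 968.18, so the highest integer P_c is 968 mb.

968 mb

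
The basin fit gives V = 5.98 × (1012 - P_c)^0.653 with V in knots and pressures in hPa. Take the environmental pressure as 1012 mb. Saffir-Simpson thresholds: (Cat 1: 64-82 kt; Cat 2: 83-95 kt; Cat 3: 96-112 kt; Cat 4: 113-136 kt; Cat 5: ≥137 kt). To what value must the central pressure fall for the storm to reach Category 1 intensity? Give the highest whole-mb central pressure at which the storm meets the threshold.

Category 1 begins at V = 64 kt.
Required ΔP = (64/5.98)^(1/0.653) = 10.702^1.531 ≈ 37.72 mb.
P_c ≤ 1012 − 37.72 = 974.28, so the highest integer P_c is 974 mb.

974 mb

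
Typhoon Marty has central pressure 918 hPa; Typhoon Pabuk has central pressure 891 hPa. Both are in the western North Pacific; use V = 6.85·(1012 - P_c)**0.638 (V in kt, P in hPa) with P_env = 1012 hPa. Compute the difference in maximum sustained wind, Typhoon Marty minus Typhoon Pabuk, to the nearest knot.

Typhoon Marty: ΔP = 94; V ≈ 6.85 × 94^0.638 ≈ 124.32 kt.
Typhoon Pabuk: ΔP = 121; V ≈ 6.85 × 121^0.638 ≈ 146.05 kt.
Difference ≈ 124.32 − 146.05 = -21.73 → -22 kt.

-22 kt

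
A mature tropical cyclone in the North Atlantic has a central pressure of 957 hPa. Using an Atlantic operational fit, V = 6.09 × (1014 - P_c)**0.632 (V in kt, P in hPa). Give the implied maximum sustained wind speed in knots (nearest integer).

78 kt

ΔP = 1014 − 957 = 57 hPa.
57^0.632 ≈ 12.874.
V ≈ 6.09 × 12.874 ≈ 78.4 kt.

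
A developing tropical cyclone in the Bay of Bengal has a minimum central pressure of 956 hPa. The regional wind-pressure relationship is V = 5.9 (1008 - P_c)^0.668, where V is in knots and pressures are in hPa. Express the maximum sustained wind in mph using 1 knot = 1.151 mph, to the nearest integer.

95 mph

ΔP = 1008 − 956 = 52 hPa.
V ≈ 5.9 × 52^0.668 = 5.9 × 14.005 ≈ 82.631 kt.
82.631 × 1.151 ≈ 95.11 mph → 95 mph.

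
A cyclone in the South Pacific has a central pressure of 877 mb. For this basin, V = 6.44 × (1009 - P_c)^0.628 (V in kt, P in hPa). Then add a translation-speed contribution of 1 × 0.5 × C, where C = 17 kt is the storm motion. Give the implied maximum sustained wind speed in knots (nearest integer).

147 kt

ΔP = 1009 − 877 = 132 mb.
132^0.628 ≈ 21.464.
V ≈ 6.44 × 21.464 ≈ 138.2 kt.
Translation term: 1 × 0.5 × 17 = 8.5 kt.
Corrected V ≈ 146.7 kt → 147 kt.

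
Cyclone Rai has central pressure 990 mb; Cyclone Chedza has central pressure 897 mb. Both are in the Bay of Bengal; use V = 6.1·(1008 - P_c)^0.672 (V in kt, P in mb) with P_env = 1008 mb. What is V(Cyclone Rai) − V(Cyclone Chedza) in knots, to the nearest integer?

Cyclone Rai: ΔP = 18; V ≈ 6.1 × 18^0.672 ≈ 42.55 kt.
Cyclone Chedza: ΔP = 111; V ≈ 6.1 × 111^0.672 ≈ 144.47 kt.
Difference ≈ 42.55 − 144.47 = -101.92 → -102 kt.

-102 kt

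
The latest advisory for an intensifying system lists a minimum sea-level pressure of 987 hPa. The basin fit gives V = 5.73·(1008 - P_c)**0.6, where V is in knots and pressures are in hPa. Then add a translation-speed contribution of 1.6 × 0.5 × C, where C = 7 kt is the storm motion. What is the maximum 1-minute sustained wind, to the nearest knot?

ΔP = 1008 − 987 = 21 hPa.
21^0.6 ≈ 6.213.
V ≈ 5.73 × 6.213 ≈ 35.6 kt.
Translation term: 1.6 × 0.5 × 7 = 5.6 kt.
Corrected V ≈ 41.2 kt → 41 kt.

41 kt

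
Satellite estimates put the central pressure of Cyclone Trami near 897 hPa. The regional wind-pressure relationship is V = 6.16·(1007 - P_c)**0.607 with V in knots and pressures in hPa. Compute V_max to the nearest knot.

ΔP = 1007 − 897 = 110 hPa.
110^0.607 ≈ 17.343.
V ≈ 6.16 × 17.343 ≈ 106.8 kt.

107 kt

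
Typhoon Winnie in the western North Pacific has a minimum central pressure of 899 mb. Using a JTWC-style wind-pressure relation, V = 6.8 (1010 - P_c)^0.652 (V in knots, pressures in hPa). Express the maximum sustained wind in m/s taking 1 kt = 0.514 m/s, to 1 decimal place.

ΔP = 1010 − 899 = 111 mb.
V ≈ 6.8 × 111^0.652 = 6.8 × 21.555 ≈ 146.575 kt.
146.575 × 0.514 ≈ 75.34 m/s → 75.3 m/s.

75.3 m/s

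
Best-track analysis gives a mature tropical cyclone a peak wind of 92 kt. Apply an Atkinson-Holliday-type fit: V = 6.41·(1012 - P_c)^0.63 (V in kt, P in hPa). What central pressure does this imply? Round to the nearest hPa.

943 hPa

ΔP = (V / 6.41)^(1/0.63) = (92/6.41)^1.587.
92/6.41 = 14.353; 14.353^1.587 ≈ 68.61 hPa.
P_c = 1012 − 68.61 = 943.39 ≈ 943 hPa.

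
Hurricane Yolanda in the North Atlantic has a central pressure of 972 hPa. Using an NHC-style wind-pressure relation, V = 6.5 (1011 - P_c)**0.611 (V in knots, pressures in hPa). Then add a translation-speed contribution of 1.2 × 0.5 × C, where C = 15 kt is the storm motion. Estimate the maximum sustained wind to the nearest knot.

ΔP = 1011 − 972 = 39 hPa.
39^0.611 ≈ 9.379.
V ≈ 6.5 × 9.379 ≈ 61.0 kt.
Translation term: 1.2 × 0.5 × 15 = 9 kt.
Corrected V ≈ 70 kt → 70 kt.

70 kt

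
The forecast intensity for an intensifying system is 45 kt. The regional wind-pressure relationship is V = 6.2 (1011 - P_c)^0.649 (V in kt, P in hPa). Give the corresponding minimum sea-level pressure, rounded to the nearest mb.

ΔP = (V / 6.2)^(1/0.649) = (45/6.2)^1.541.
45/6.2 = 7.258; 7.258^1.541 ≈ 21.20 mb.
P_c = 1011 − 21.20 = 989.80 ≈ 990 mb.

990 mb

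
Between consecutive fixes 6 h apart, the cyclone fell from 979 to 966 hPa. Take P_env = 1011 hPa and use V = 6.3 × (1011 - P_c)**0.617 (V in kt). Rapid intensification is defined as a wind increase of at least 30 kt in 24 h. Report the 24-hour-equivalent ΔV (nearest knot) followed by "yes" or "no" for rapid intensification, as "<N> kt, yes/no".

50 kt, yes

V₁: ΔP = 32, V ≈ 6.3 × 32^0.617 ≈ 53.46 kt.
V₂: ΔP = 45, V ≈ 6.3 × 45^0.617 ≈ 65.97 kt.
ΔV over 6 h = 12.51 kt → 24 h equivalent = 12.51 × 24/6 ≈ 50.04 kt.
50 kt ≥ 30 kt ⇒ rapid intensification.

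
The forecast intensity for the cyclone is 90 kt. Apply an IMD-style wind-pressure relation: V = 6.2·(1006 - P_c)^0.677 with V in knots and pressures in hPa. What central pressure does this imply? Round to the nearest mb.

954 mb

ΔP = (V / 6.2)^(1/0.677) = (90/6.2)^1.477.
90/6.2 = 14.516; 14.516^1.477 ≈ 52.02 mb.
P_c = 1006 − 52.02 = 953.98 ≈ 954 mb.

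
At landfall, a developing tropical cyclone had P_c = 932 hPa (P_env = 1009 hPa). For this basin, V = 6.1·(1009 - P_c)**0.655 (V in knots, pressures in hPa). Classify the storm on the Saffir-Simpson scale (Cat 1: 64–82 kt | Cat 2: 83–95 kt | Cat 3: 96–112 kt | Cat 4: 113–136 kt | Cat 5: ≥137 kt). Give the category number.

3

ΔP = 1009 − 932 = 77 hPa.
V ≈ 6.1 × 77^0.655 = 6.1 × 17.20 ≈ 105 kt.
105 kt falls in the Category 3 band.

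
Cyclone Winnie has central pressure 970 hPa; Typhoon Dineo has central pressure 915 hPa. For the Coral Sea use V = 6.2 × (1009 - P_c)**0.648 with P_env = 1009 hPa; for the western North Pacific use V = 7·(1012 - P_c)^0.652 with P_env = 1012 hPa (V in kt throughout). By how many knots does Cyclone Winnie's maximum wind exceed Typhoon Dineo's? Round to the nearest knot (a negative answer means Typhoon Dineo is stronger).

-72 kt

Cyclone Winnie: ΔP = 39; V ≈ 6.2 × 39^0.648 ≈ 66.59 kt.
Typhoon Dineo: ΔP = 97; V ≈ 7 × 97^0.652 ≈ 138.19 kt.
Difference ≈ 66.59 − 138.19 = -71.60 → -72 kt.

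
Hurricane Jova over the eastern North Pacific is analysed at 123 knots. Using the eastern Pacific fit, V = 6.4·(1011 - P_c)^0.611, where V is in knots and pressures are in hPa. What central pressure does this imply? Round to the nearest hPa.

ΔP = (V / 6.4)^(1/0.611) = (123/6.4)^1.637.
123/6.4 = 19.219; 19.219^1.637 ≈ 126.19 hPa.
P_c = 1011 − 126.19 = 884.81 ≈ 885 hPa.

885 hPa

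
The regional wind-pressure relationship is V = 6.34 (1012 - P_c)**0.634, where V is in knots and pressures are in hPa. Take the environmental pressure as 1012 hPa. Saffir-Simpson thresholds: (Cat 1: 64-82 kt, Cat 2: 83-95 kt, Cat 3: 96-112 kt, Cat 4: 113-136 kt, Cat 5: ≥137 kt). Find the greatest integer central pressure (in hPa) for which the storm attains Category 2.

Category 2 begins at V = 83 kt.
Required ΔP = (83/6.34)^(1/0.634) = 13.091^1.577 ≈ 57.78 hPa.
P_c ≤ 1012 − 57.78 = 954.22, so the highest integer P_c is 954 hPa.

954 hPa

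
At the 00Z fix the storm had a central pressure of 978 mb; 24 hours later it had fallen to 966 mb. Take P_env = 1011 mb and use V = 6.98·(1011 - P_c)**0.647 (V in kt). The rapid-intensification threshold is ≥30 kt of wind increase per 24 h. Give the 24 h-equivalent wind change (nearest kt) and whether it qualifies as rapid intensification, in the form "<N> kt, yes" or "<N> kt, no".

15 kt, no

V₁: ΔP = 33, V ≈ 6.98 × 33^0.647 ≈ 67.04 kt.
V₂: ΔP = 45, V ≈ 6.98 × 45^0.647 ≈ 81.94 kt.
ΔV over 24 h = 14.90 kt → 24 h equivalent = 14.90 × 24/24 ≈ 14.90 kt.
15 kt < 30 kt ⇒ not rapid intensification.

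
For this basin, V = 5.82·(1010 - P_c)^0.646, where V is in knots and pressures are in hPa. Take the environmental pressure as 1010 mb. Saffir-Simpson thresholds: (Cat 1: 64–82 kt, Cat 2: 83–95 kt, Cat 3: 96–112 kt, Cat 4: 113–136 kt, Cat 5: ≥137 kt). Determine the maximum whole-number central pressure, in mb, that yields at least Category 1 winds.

969 mb

Category 1 begins at V = 64 kt.
Required ΔP = (64/5.82)^(1/0.646) = 10.997^1.548 ≈ 40.91 mb.
P_c ≤ 1010 − 40.91 = 969.09, so the highest integer P_c is 969 mb.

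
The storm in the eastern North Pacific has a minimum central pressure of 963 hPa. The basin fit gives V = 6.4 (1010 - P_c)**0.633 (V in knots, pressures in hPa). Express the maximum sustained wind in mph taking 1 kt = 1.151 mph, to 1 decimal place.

ΔP = 1010 − 963 = 47 hPa.
V ≈ 6.4 × 47^0.633 = 6.4 × 11.440 ≈ 73.218 kt.
73.218 × 1.151 ≈ 84.27 mph → 84.3 mph.

84.3 mph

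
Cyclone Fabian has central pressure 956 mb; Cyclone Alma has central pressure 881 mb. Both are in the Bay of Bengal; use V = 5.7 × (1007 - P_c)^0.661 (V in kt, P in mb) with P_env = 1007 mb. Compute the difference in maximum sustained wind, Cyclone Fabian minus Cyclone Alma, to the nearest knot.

Cyclone Fabian: ΔP = 51; V ≈ 5.7 × 51^0.661 ≈ 76.66 kt.
Cyclone Alma: ΔP = 126; V ≈ 5.7 × 126^0.661 ≈ 139.39 kt.
Difference ≈ 76.66 − 139.39 = -62.73 → -63 kt.

-63 kt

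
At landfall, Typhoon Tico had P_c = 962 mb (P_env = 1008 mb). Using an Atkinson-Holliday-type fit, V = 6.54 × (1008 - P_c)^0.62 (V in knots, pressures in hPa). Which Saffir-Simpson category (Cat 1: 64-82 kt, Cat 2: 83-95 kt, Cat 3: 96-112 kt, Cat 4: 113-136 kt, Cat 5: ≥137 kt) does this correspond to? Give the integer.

ΔP = 1008 − 962 = 46 mb.
V ≈ 6.54 × 46^0.62 = 6.54 × 10.74 ≈ 70 kt.
70 kt falls in the Category 1 band.

1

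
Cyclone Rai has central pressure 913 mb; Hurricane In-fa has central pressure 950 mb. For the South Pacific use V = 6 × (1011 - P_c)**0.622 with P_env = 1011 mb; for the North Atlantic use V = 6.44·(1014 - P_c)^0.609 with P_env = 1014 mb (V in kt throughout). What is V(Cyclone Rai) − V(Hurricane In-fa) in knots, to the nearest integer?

Cyclone Rai: ΔP = 98; V ≈ 6 × 98^0.622 ≈ 103.92 kt.
Hurricane In-fa: ΔP = 64; V ≈ 6.44 × 64^0.609 ≈ 81.07 kt.
Difference ≈ 103.92 − 81.07 = 22.85 → 23 kt.

23 kt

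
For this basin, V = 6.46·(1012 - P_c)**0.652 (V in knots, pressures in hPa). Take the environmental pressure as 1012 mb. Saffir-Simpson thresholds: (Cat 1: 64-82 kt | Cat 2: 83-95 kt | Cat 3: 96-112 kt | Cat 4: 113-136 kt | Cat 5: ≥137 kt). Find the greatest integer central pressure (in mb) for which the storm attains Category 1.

Category 1 begins at V = 64 kt.
Required ΔP = (64/6.46)^(1/0.652) = 9.907^1.534 ≈ 33.69 mb.
P_c ≤ 1012 − 33.69 = 978.31, so the highest integer P_c is 978 mb.

978 mb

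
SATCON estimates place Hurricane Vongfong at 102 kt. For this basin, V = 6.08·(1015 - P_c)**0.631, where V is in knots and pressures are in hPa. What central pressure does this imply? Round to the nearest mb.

928 mb

ΔP = (V / 6.08)^(1/0.631) = (102/6.08)^1.585.
102/6.08 = 16.776; 16.776^1.585 ≈ 87.27 mb.
P_c = 1015 − 87.27 = 927.73 ≈ 928 mb.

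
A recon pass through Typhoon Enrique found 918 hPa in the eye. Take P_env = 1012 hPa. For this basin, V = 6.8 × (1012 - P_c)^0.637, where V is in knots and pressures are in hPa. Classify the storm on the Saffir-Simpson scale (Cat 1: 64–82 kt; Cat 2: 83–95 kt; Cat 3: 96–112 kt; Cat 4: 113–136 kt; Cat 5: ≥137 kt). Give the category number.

4

ΔP = 1012 − 918 = 94 hPa.
V ≈ 6.8 × 94^0.637 = 6.8 × 18.07 ≈ 123 kt.
123 kt falls in the Category 4 band.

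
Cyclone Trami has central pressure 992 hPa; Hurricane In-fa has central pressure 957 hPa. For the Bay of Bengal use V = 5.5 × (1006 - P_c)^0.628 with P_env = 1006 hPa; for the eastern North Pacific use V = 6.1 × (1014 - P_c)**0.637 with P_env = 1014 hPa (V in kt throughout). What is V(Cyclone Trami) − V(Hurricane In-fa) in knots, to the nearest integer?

Cyclone Trami: ΔP = 14; V ≈ 5.5 × 14^0.628 ≈ 28.85 kt.
Hurricane In-fa: ΔP = 57; V ≈ 6.1 × 57^0.637 ≈ 80.13 kt.
Difference ≈ 28.85 − 80.13 = -51.28 → -51 kt.

-51 kt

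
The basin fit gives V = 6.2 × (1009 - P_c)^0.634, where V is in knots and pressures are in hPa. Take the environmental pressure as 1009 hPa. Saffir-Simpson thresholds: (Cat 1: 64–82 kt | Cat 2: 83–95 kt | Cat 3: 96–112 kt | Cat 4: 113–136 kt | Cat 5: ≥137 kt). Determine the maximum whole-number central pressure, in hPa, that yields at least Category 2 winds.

949 hPa

Category 2 begins at V = 83 kt.
Required ΔP = (83/6.2)^(1/0.634) = 13.387^1.577 ≈ 59.86 hPa.
P_c ≤ 1009 − 59.86 = 949.14, so the highest integer P_c is 949 hPa.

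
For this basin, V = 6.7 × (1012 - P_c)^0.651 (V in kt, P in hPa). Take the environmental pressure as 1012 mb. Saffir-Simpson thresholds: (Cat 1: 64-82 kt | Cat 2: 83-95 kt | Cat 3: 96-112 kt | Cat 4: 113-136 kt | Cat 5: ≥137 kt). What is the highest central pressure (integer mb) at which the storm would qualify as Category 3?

Category 3 begins at V = 96 kt.
Required ΔP = (96/6.7)^(1/0.651) = 14.328^1.536 ≈ 59.71 mb.
P_c ≤ 1012 − 59.71 = 952.29, so the highest integer P_c is 952 mb.

952 mb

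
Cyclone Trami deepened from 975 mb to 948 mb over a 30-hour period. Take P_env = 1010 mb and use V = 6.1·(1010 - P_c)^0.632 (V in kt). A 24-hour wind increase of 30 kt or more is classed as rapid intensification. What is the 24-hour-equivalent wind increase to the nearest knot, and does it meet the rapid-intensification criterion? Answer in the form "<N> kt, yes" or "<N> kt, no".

20 kt, no

V₁: ΔP = 35, V ≈ 6.1 × 35^0.632 ≈ 57.70 kt.
V₂: ΔP = 62, V ≈ 6.1 × 62^0.632 ≈ 82.82 kt.
ΔV over 30 h = 25.12 kt → 24 h equivalent = 25.12 × 24/30 ≈ 20.10 kt.
20 kt < 30 kt ⇒ not rapid intensification.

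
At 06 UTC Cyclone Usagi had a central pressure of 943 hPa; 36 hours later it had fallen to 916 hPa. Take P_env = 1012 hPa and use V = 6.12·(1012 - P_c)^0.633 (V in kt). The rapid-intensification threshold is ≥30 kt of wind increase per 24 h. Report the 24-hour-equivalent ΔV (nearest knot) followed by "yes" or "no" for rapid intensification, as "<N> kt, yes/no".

14 kt, no

V₁: ΔP = 69, V ≈ 6.12 × 69^0.633 ≈ 89.28 kt.
V₂: ΔP = 96, V ≈ 6.12 × 96^0.633 ≈ 110.03 kt.
ΔV over 36 h = 20.75 kt → 24 h equivalent = 20.75 × 24/36 ≈ 13.83 kt.
14 kt < 30 kt ⇒ not rapid intensification.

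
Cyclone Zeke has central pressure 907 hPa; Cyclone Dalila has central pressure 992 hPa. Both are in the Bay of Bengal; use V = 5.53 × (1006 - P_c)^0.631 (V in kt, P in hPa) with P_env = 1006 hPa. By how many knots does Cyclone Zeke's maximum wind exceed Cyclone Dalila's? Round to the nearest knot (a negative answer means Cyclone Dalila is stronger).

71 kt

Cyclone Zeke: ΔP = 99; V ≈ 5.53 × 99^0.631 ≈ 100.45 kt.
Cyclone Dalila: ΔP = 14; V ≈ 5.53 × 14^0.631 ≈ 29.24 kt.
Difference ≈ 100.45 − 29.24 = 71.21 → 71 kt.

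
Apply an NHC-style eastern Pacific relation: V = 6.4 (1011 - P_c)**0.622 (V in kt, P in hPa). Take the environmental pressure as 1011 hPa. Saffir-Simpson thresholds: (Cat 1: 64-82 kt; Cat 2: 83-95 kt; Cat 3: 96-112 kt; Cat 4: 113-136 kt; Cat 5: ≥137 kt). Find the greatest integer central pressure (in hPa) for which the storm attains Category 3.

Category 3 begins at V = 96 kt.
Required ΔP = (96/6.4)^(1/0.622) = 15.000^1.608 ≈ 77.77 hPa.
P_c ≤ 1011 − 77.77 = 933.23, so the highest integer P_c is 933 hPa.

933 hPa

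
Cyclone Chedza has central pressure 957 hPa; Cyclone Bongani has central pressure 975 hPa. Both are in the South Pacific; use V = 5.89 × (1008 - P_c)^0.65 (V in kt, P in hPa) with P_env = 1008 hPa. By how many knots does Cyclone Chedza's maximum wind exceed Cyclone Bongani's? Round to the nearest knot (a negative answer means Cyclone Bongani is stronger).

Cyclone Chedza: ΔP = 51; V ≈ 5.89 × 51^0.65 ≈ 75.86 kt.
Cyclone Bongani: ΔP = 33; V ≈ 5.89 × 33^0.65 ≈ 57.17 kt.
Difference ≈ 75.86 − 57.17 = 18.69 → 19 kt.

19 kt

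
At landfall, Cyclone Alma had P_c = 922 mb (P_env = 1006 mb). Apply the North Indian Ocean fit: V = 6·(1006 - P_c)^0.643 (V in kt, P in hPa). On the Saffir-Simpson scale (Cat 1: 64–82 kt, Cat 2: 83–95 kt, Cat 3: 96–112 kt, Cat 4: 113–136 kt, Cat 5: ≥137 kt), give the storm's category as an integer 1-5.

ΔP = 1006 − 922 = 84 mb.
V ≈ 6 × 84^0.643 = 6 × 17.27 ≈ 104 kt.
104 kt falls in the Category 3 band.

3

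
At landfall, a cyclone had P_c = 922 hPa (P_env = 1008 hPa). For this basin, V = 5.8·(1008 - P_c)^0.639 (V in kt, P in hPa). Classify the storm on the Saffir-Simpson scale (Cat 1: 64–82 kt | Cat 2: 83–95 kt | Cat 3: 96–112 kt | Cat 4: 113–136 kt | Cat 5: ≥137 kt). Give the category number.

ΔP = 1008 − 922 = 86 hPa.
V ≈ 5.8 × 86^0.639 = 5.8 × 17.22 ≈ 100 kt.
100 kt falls in the Category 3 band.

3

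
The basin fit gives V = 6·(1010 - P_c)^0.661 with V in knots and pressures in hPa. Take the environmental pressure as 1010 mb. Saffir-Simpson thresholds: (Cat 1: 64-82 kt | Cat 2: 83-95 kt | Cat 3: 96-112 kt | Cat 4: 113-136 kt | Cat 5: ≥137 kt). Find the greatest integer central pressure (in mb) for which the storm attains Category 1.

Category 1 begins at V = 64 kt.
Required ΔP = (64/6)^(1/0.661) = 10.667^1.513 ≈ 35.91 mb.
P_c ≤ 1010 − 35.91 = 974.09, so the highest integer P_c is 974 mb.

974 mb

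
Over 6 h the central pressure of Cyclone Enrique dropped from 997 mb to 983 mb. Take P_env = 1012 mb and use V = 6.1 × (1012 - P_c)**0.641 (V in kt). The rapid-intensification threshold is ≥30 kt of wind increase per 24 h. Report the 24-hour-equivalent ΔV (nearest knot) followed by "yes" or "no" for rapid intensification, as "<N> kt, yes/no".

V₁: ΔP = 15, V ≈ 6.1 × 15^0.641 ≈ 34.61 kt.
V₂: ΔP = 29, V ≈ 6.1 × 29^0.641 ≈ 52.81 kt.
ΔV over 6 h = 18.20 kt → 24 h equivalent = 18.20 × 24/6 ≈ 72.80 kt.
73 kt ≥ 30 kt ⇒ rapid intensification.

73 kt, yes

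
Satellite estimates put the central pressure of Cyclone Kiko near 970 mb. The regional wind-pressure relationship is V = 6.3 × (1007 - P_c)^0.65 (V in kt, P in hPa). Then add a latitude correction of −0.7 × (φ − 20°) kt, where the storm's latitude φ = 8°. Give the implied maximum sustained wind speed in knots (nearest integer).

74 kt

ΔP = 1007 − 970 = 37 mb.
37^0.65 ≈ 10.455.
V ≈ 6.3 × 10.455 ≈ 65.9 kt.
Latitude correction: −0.7 × (8 − 20) = 8.4 kt.
Corrected V ≈ 74.3 kt → 74 kt.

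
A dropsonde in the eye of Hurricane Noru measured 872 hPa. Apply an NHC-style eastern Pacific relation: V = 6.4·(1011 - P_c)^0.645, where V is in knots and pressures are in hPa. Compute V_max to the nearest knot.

ΔP = 1011 − 872 = 139 hPa.
139^0.645 ≈ 24.113.
V ≈ 6.4 × 24.113 ≈ 154.3 kt.

154 kt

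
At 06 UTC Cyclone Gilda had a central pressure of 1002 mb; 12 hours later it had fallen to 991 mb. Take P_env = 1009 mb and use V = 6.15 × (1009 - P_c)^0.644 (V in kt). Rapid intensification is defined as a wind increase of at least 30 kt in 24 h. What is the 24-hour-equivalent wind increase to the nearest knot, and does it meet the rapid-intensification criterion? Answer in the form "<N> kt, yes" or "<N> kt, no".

36 kt, yes

V₁: ΔP = 7, V ≈ 6.15 × 7^0.644 ≈ 21.53 kt.
V₂: ΔP = 18, V ≈ 6.15 × 18^0.644 ≈ 39.56 kt.
ΔV over 12 h = 18.03 kt → 24 h equivalent = 18.03 × 24/12 ≈ 36.06 kt.
36 kt ≥ 30 kt ⇒ rapid intensification.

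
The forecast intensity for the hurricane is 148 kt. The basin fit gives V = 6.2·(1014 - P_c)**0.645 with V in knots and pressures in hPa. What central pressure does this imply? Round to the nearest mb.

ΔP = (V / 6.2)^(1/0.645) = (148/6.2)^1.550.
148/6.2 = 23.871; 23.871^1.550 ≈ 136.85 mb.
P_c = 1014 − 136.85 = 877.15 ≈ 877 mb.

877 mb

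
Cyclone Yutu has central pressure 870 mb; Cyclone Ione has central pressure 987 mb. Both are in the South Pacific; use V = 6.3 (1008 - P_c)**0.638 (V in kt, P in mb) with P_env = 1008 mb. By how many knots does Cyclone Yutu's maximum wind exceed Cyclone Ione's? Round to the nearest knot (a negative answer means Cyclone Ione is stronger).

102 kt

Cyclone Yutu: ΔP = 138; V ≈ 6.3 × 138^0.638 ≈ 146.08 kt.
Cyclone Ione: ΔP = 21; V ≈ 6.3 × 21^0.638 ≈ 43.95 kt.
Difference ≈ 146.08 − 43.95 = 102.13 → 102 kt.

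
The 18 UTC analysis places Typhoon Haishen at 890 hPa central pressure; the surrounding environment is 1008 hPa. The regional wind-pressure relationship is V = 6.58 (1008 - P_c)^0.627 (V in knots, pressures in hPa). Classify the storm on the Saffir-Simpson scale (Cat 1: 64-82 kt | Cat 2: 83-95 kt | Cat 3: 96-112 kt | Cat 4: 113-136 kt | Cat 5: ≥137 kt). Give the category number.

4

ΔP = 1008 − 890 = 118 hPa.
V ≈ 6.58 × 118^0.627 = 6.58 × 19.91 ≈ 131 kt.
131 kt falls in the Category 4 band.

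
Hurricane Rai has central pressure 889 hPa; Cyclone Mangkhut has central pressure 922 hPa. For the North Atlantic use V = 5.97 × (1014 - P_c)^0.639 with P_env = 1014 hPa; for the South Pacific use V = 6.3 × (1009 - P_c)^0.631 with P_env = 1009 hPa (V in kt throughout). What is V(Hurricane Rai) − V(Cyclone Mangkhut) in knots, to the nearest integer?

Hurricane Rai: ΔP = 125; V ≈ 5.97 × 125^0.639 ≈ 130.59 kt.
Cyclone Mangkhut: ΔP = 87; V ≈ 6.3 × 87^0.631 ≈ 105.48 kt.
Difference ≈ 130.59 − 105.48 = 25.11 → 25 kt.

25 kt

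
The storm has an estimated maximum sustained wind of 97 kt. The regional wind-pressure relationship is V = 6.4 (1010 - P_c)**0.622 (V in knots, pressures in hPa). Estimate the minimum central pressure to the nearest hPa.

931 hPa

ΔP = (V / 6.4)^(1/0.622) = (97/6.4)^1.608.
97/6.4 = 15.156; 15.156^1.608 ≈ 79.08 hPa.
P_c = 1010 − 79.08 = 930.92 ≈ 931 hPa.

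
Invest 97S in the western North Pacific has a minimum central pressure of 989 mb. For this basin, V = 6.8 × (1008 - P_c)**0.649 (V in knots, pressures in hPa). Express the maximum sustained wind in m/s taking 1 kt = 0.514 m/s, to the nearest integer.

ΔP = 1008 − 989 = 19 mb.
V ≈ 6.8 × 19^0.649 = 6.8 × 6.759 ≈ 45.964 kt.
45.964 × 0.514 ≈ 23.63 m/s → 24 m/s.

24 m/s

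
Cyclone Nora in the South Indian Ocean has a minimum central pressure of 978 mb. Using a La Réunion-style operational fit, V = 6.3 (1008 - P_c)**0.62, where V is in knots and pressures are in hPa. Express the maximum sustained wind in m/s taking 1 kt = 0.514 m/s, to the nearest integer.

27 m/s

ΔP = 1008 − 978 = 30 mb.
V ≈ 6.3 × 30^0.62 = 6.3 × 8.238 ≈ 51.899 kt.
51.899 × 0.514 ≈ 26.68 m/s → 27 m/s.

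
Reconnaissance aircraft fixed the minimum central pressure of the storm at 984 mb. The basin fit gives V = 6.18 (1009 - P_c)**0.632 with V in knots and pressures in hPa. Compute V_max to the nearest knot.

47 kt

ΔP = 1009 − 984 = 25 mb.
25^0.632 ≈ 7.647.
V ≈ 6.18 × 7.647 ≈ 47.3 kt.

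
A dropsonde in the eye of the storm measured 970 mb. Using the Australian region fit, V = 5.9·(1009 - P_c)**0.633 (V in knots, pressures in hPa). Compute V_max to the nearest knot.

ΔP = 1009 − 970 = 39 mb.
39^0.633 ≈ 10.166.
V ≈ 5.9 × 10.166 ≈ 60.0 kt.

60 kt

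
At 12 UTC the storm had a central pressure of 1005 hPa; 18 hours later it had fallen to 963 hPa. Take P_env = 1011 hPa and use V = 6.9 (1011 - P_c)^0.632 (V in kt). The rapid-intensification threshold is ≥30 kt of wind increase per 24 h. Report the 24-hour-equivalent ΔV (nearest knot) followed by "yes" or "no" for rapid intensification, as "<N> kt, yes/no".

78 kt, yes

V₁: ΔP = 6, V ≈ 6.9 × 6^0.632 ≈ 21.41 kt.
V₂: ΔP = 48, V ≈ 6.9 × 48^0.632 ≈ 79.69 kt.
ΔV over 18 h = 58.28 kt → 24 h equivalent = 58.28 × 24/18 ≈ 77.71 kt.
78 kt ≥ 30 kt ⇒ rapid intensification.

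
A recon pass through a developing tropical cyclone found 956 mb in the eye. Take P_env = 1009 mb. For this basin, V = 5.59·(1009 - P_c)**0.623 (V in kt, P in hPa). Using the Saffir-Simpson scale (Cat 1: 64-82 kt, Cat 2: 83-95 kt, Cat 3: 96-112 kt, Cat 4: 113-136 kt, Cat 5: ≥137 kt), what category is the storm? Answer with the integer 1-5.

ΔP = 1009 − 956 = 53 mb.
V ≈ 5.59 × 53^0.623 = 5.59 × 11.86 ≈ 66 kt.
66 kt falls in the Category 1 band.

1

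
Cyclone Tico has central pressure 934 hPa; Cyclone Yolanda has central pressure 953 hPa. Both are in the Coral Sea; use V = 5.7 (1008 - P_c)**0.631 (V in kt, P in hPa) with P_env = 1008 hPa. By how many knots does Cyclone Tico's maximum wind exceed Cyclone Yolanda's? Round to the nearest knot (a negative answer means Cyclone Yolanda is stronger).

15 kt

Cyclone Tico: ΔP = 74; V ≈ 5.7 × 74^0.631 ≈ 86.17 kt.
Cyclone Yolanda: ΔP = 55; V ≈ 5.7 × 55^0.631 ≈ 71.46 kt.
Difference ≈ 86.17 − 71.46 = 14.71 → 15 kt.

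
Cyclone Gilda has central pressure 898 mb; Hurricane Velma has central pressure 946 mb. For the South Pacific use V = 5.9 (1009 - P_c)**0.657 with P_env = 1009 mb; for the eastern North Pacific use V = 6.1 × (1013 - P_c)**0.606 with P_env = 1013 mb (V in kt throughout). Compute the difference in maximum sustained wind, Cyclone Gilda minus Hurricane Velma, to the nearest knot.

52 kt

Cyclone Gilda: ΔP = 111; V ≈ 5.9 × 111^0.657 ≈ 130.21 kt.
Hurricane Velma: ΔP = 67; V ≈ 6.1 × 67^0.606 ≈ 77.97 kt.
Difference ≈ 130.21 − 77.97 = 52.24 → 52 kt.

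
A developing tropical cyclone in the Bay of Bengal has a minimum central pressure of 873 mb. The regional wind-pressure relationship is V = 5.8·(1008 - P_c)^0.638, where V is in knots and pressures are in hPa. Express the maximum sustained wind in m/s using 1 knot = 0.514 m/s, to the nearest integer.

68 m/s

ΔP = 1008 − 873 = 135 mb.
V ≈ 5.8 × 135^0.638 = 5.8 × 22.864 ≈ 132.611 kt.
132.611 × 0.514 ≈ 68.16 m/s → 68 m/s.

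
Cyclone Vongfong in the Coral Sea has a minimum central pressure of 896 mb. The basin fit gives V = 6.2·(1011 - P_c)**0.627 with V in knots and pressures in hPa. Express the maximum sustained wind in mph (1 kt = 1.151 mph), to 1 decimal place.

139.8 mph

ΔP = 1011 − 896 = 115 mb.
V ≈ 6.2 × 115^0.627 = 6.2 × 19.591 ≈ 121.464 kt.
121.464 × 1.151 ≈ 139.81 mph → 139.8 mph.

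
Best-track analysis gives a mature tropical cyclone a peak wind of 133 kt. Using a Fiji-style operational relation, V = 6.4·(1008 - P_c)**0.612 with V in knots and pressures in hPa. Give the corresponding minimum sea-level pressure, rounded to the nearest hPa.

ΔP = (V / 6.4)^(1/0.612) = (133/6.4)^1.634.
133/6.4 = 20.781; 20.781^1.634 ≈ 142.25 hPa.
P_c = 1008 − 142.25 = 865.75 ≈ 866 hPa.

866 hPa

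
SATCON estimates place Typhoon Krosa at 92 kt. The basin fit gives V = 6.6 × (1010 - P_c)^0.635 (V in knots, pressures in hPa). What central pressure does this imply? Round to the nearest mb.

ΔP = (V / 6.6)^(1/0.635) = (92/6.6)^1.575.
92/6.6 = 13.939; 13.939^1.575 ≈ 63.38 mb.
P_c = 1010 − 63.38 = 946.62 ≈ 947 mb.

947 mb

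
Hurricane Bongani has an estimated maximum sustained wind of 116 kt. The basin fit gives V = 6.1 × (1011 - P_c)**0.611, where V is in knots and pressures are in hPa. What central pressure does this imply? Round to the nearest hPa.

ΔP = (V / 6.1)^(1/0.611) = (116/6.1)^1.637.
116/6.1 = 19.016; 19.016^1.637 ≈ 124.02 hPa.
P_c = 1011 − 124.02 = 886.98 ≈ 887 hPa.

887 hPa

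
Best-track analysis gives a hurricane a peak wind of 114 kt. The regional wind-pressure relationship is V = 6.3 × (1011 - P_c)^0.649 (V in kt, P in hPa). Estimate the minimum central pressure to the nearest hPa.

ΔP = (V / 6.3)^(1/0.649) = (114/6.3)^1.541.
114/6.3 = 18.095; 18.095^1.541 ≈ 86.64 hPa.
P_c = 1011 − 86.64 = 924.36 ≈ 924 hPa.

924 hPa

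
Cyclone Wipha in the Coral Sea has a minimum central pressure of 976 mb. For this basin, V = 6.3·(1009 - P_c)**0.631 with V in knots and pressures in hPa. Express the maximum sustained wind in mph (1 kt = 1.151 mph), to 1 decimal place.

ΔP = 1009 − 976 = 33 mb.
V ≈ 6.3 × 33^0.631 = 6.3 × 9.082 ≈ 57.217 kt.
57.217 × 1.151 ≈ 65.86 mph → 65.9 mph.

65.9 mph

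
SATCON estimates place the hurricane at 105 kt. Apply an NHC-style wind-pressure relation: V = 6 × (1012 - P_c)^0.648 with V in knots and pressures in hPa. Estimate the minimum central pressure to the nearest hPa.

ΔP = (V / 6)^(1/0.648) = (105/6)^1.543.
105/6 = 17.500; 17.500^1.543 ≈ 82.85 hPa.
P_c = 1012 − 82.85 = 929.15 ≈ 929 hPa.

929 hPa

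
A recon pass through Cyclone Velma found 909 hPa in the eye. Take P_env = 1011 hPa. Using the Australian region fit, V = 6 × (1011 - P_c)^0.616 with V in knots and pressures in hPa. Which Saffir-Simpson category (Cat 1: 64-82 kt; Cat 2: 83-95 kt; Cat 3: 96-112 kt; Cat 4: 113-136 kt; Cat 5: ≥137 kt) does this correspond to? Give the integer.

3

ΔP = 1011 − 909 = 102 hPa.
V ≈ 6 × 102^0.616 = 6 × 17.27 ≈ 104 kt.
104 kt falls in the Category 3 band.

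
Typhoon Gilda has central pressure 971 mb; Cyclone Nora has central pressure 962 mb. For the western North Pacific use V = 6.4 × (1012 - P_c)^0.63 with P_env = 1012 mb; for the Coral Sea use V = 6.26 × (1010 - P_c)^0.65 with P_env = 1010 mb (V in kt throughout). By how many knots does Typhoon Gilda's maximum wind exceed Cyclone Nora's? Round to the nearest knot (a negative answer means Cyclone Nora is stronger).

-11 kt

Typhoon Gilda: ΔP = 41; V ≈ 6.4 × 41^0.63 ≈ 66.41 kt.
Cyclone Nora: ΔP = 48; V ≈ 6.26 × 48^0.65 ≈ 77.51 kt.
Difference ≈ 66.41 − 77.51 = -11.10 → -11 kt.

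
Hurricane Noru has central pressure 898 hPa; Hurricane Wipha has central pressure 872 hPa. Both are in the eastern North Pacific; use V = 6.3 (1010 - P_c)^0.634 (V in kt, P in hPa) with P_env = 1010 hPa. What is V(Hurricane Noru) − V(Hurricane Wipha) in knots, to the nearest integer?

-18 kt

Hurricane Noru: ΔP = 112; V ≈ 6.3 × 112^0.634 ≈ 125.47 kt.
Hurricane Wipha: ΔP = 138; V ≈ 6.3 × 138^0.634 ≈ 143.23 kt.
Difference ≈ 125.47 − 143.23 = -17.76 → -18 kt.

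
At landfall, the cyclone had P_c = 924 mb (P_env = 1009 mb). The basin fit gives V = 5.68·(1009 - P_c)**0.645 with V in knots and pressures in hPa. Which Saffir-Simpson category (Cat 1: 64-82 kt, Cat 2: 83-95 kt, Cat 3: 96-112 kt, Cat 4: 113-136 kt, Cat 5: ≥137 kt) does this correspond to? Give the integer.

3

ΔP = 1009 − 924 = 85 mb.
V ≈ 5.68 × 85^0.645 = 5.68 × 17.56 ≈ 100 kt.
100 kt falls in the Category 3 band.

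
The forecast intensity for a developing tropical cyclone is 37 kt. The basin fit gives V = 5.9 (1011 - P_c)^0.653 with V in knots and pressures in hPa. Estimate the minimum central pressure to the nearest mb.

994 mb

ΔP = (V / 5.9)^(1/0.653) = (37/5.9)^1.531.
37/5.9 = 6.271; 6.271^1.531 ≈ 16.64 mb.
P_c = 1011 − 16.64 = 994.36 ≈ 994 mb.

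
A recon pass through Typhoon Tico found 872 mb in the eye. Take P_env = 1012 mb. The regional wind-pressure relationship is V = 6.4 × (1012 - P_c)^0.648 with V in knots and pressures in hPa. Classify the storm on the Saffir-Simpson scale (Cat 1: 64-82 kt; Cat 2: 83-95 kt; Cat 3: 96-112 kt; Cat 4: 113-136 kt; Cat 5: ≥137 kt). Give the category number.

5

ΔP = 1012 − 872 = 140 mb.
V ≈ 6.4 × 140^0.648 = 6.4 × 24.59 ≈ 157 kt.
157 kt falls in the Category 5 band.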